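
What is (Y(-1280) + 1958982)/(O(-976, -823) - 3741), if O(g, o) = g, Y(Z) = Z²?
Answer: -3597382/4717 ≈ -762.64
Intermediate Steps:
(Y(-1280) + 1958982)/(O(-976, -823) - 3741) = ((-1280)² + 1958982)/(-976 - 3741) = (1638400 + 1958982)/(-4717) = 3597382*(-1/4717) = -3597382/4717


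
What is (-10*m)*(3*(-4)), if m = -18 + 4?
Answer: -1680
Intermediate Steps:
m = -14
(-10*m)*(3*(-4)) = (-10*(-14))*(3*(-4)) = 140*(-12) = -1680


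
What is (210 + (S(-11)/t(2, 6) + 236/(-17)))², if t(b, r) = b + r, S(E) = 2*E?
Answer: 172896201/4624 ≈ 37391.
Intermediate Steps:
(210 + (S(-11)/t(2, 6) + 236/(-17)))² = (210 + ((2*(-11))/(2 + 6) + 236/(-17)))² = (210 + (-22/8 + 236*(-1/17)))² = (210 + (-22*⅛ - 236/17))² = (210 + (-11/4 - 236/17))² = (210 - 1131/68)² = (13149/68)² = 172896201/4624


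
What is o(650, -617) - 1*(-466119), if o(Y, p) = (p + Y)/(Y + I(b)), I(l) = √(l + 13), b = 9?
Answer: 32820840722/70413 - 11*√22/140826 ≈ 4.6612e+5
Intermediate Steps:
I(l) = √(13 + l)
o(Y, p) = (Y + p)/(Y + √22) (o(Y, p) = (p + Y)/(Y + √(13 + 9)) = (Y + p)/(Y + √22))
o(650, -617) - 1*(-466119) = (650 - 617)/(650 + √22) - 1*(-466119) = 33/(650 + √22) + 466119 = 466119 + 33/(650 + √22)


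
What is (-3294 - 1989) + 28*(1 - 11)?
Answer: -5563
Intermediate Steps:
(-3294 - 1989) + 28*(1 - 11) = -5283 + 28*(-10) = -5283 - 280 = -5563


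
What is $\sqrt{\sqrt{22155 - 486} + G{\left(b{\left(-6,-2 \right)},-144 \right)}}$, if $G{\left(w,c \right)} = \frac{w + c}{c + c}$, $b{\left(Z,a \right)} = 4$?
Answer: $\frac{\sqrt{70 + 144 \sqrt{21669}}}{12} \approx 12.153$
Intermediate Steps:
$G{\left(w,c \right)} = \frac{c + w}{2 c}$
$\sqrt{\sqrt{22155 - 486} + G{\left(b{\left(-6,-2 \right)},-144 \right)}} = \sqrt{\sqrt{22155 - 486} + \frac{-144 + 4}{2 \left(-144\right)}} = \sqrt{\sqrt{21669} + \frac{1}{2} \left(- \frac{1}{144}\right) \left(-140\right)} = \sqrt{\sqrt{21669} + \frac{35}{72}} = \sqrt{\frac{35}{72} + \sqrt{21669}}$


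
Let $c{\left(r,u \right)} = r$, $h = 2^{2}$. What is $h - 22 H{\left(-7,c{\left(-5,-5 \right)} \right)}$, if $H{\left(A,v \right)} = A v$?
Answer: $-766$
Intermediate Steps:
$h = 4$
$h - 22 H{\left(-7,c{\left(-5,-5 \right)} \right)} = 4 - 22 \left(\left(-7\right) \left(-5\right)\right) = 4 - 770 = -766$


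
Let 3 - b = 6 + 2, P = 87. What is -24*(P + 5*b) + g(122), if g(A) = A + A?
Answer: -1244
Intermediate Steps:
g(A) = 2*A
b = -5 (b = 3 - (6 + 2) = 3 - 1*8 = 3 - 8 = -5)
-24*(P + 5*b) + g(122) = -24*(87 + 5*(-5)) + 2*122 = -24*(87 - 25) + 244 = -24*62 + 244 = -1488 + 244 = -1244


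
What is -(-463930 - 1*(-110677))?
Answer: 353253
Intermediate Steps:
-(-463930 - 1*(-110677)) = -(-463930 + 110677) = -1*(-353253) = 353253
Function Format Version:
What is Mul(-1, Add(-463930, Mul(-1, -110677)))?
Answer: 353253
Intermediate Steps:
Mul(-1, Add(-463930, Mul(-1, -110677))) = Mul(-1, Add(-463930, 110677)) = Mul(-1, -353253) = 353253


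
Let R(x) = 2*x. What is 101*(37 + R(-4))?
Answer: 2929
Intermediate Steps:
101*(37 + R(-4)) = 101*(37 + 2*(-4)) = 101*(37 - 8) = 101*29 = 2929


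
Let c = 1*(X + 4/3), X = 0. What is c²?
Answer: 16/9 ≈ 1.7778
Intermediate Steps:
c = 4/3 (c = 1*(0 + 4/3) = 1*(4/3) = 4/3 ≈ 1.3333)
c² = (4/3)² = 16/9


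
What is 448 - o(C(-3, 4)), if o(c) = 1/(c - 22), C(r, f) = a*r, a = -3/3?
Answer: 8513/19 ≈ 448.05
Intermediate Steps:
a = -1 (a = -3*1/3 = -1)
C(r, f) = -r
o(c) = 1/(-22 + c)
448 - o(C(-3, 4)) = 448 - 1/(-22 - 1*(-3)) = 448 - 1/(-22 + 3) = 448 - 1/(-19) = 448 - 1*(-1/19) = 448 + 1/19 = 8513/19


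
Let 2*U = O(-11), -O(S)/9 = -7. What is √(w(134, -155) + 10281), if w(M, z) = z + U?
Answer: √40630/2 ≈ 100.78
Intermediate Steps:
O(S) = 63 (O(S) = -9*(-7) = 63)
U = 63/2 (U = (½)*63 = 63/2 ≈ 31.500)
w(M, z) = 63/2 + z (w(M, z) = z + 63/2 = 63/2 + z)
√(w(134, -155) + 10281) = √((63/2 - 155) + 10281) = √(-247/2 + 10281) = √(20315/2) = √40630/2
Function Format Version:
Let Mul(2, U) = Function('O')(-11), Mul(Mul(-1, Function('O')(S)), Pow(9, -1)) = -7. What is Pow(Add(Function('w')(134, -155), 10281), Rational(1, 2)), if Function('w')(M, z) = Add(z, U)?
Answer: Mul(Rational(1, 2), Pow(40630, Rational(1, 2))) ≈ 100.78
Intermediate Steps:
Function('O')(S) = 63 (Function('O')(S) = Mul(-9, -7) = 63)
U = Rational(63, 2) (U = Mul(Rational(1, 2), 63) = Rational(63, 2) ≈ 31.500)
Function('w')(M, z) = Add(Rational(63, 2), z) (Function('w')(M, z) = Add(z, Rational(63, 2)) = Add(Rational(63, 2), z))
Pow(Add(Function('w')(134, -155), 10281), Rational(1, 2)) = Pow(Add(Add(Rational(63, 2), -155), 10281), Rational(1, 2)) = Pow(Add(Rational(-247, 2), 10281), Rational(1, 2)) = Pow(Rational(20315, 2), Rational(1, 2)) = Mul(Rational(1, 2), Pow(40630, Rational(1, 2)))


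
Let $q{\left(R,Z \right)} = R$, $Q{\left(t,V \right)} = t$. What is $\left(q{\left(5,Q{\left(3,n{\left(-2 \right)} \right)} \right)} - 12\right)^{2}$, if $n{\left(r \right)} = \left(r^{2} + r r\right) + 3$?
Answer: $49$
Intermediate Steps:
$n{\left(r \right)} = 3 + 2 r^{2}$ ($n{\left(r \right)} = \left(r^{2} + r^{2}\right) + 3 = 2 r^{2} + 3 = 3 + 2 r^{2}$)
$\left(q{\left(5,Q{\left(3,n{\left(-2 \right)} \right)} \right)} - 12\right)^{2} = \left(5 - 12\right)^{2} = \left(-7\right)^{2} = 49$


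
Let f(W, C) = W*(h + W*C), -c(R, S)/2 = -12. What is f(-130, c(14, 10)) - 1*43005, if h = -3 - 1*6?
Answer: 363765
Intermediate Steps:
h = -9 (h = -3 - 6 = -9)
c(R, S) = 24 (c(R, S) = -2*(-12) = 24)
f(W, C) = W*(-9 + C*W) (f(W, C) = W*(-9 + W*C) = W*(-9 + C*W))
f(-130, c(14, 10)) - 1*43005 = -130*(-9 + 24*(-130)) - 1*43005 = -130*(-9 - 3120) - 43005 = -130*(-3129) - 43005 = 406770 - 43005 = 363765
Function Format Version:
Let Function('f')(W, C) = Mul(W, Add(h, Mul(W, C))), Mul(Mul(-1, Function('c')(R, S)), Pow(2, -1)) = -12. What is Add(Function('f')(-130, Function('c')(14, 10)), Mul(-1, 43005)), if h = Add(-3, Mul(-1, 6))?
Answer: 363765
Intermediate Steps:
h = -9 (h = Add(-3, -6) = -9)
Function('c')(R, S) = 24 (Function('c')(R, S) = Mul(-2, -12) = 24)
Function('f')(W, C) = Mul(W, Add(-9, Mul(C, W))) (Function('f')(W, C) = Mul(W, Add(-9, Mul(W, C))) = Mul(W, Add(-9, Mul(C, W))))
Add(Function('f')(-130, Function('c')(14, 10)), Mul(-1, 43005)) = Add(Mul(-130, Add(-9, Mul(24, -130))), Mul(-1, 43005)) = Add(Mul(-130, Add(-9, -3120)), -43005) = Add(Mul(-130, -3129), -43005) = Add(406770, -43005) = 363765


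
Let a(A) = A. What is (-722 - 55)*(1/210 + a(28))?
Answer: -217597/10 ≈ -21760.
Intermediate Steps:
(-722 - 55)*(1/210 + a(28)) = (-722 - 55)*(1/210 + 28) = -777*(1/210 + 28) = -777*5881/210 = -217597/10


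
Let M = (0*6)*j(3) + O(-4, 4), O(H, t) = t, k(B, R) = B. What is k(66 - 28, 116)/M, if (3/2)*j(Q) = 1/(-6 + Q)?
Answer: 19/2 ≈ 9.5000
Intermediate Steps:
j(Q) = 2/(3*(-6 + Q))
M = 4 (M = (0*6)*(2/(3*(-6 + 3))) + 4 = 0*((⅔)/(-3)) + 4 = 0*((⅔)*(-⅓)) + 4 = 0*(-2/9) + 4 = 0 + 4 = 4)
k(66 - 28, 116)/M = (66 - 28)/4 = 38*(¼) = 19/2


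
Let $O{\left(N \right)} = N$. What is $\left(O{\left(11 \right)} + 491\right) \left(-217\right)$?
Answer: $-108934$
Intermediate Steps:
$\left(O{\left(11 \right)} + 491\right) \left(-217\right) = \left(11 + 491\right) \left(-217\right) = 502 \left(-217\right) = -108934$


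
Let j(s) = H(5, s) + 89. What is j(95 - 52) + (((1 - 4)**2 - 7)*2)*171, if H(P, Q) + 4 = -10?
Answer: 759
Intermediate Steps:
H(P, Q) = -14 (H(P, Q) = -4 - 10 = -14)
j(s) = 75 (j(s) = -14 + 89 = 75)
j(95 - 52) + (((1 - 4)**2 - 7)*2)*171 = 75 + (((1 - 4)**2 - 7)*2)*171 = 75 + (((-3)**2 - 7)*2)*171 = 75 + ((9 - 7)*2)*171 = 75 + (2*2)*171 = 75 + 4*171 = 75 + 684 = 759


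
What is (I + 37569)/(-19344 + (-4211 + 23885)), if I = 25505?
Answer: 2867/15 ≈ 191.13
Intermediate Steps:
(I + 37569)/(-19344 + (-4211 + 23885)) = (25505 + 37569)/(-19344 + (-4211 + 23885)) = 63074/(-19344 + 19674) = 63074/330 = 63074*(1/330) = 2867/15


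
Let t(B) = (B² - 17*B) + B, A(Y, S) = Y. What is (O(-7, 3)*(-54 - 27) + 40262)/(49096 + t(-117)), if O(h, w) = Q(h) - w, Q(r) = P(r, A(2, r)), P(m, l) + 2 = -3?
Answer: 40910/64657 ≈ 0.63272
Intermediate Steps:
P(m, l) = -5 (P(m, l) = -2 - 3 = -5)
Q(r) = -5
O(h, w) = -5 - w
t(B) = B² - 16*B
(O(-7, 3)*(-54 - 27) + 40262)/(49096 + t(-117)) = ((-5 - 1*3)*(-54 - 27) + 40262)/(49096 - 117*(-16 - 117)) = ((-5 - 3)*(-81) + 40262)/(49096 - 117*(-133)) = (-8*(-81) + 40262)/(49096 + 15561) = (648 + 40262)/64657 = 40910*(1/64657) = 40910/64657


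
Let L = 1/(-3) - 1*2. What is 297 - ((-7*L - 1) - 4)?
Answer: 857/3 ≈ 285.67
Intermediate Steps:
L = -7/3 (L = 1*(-⅓) - 2 = -⅓ - 2 = -7/3 ≈ -2.3333)
297 - ((-7*L - 1) - 4) = 297 - ((-7*(-7/3) - 1) - 4) = 297 - ((49/3 - 1) - 4) = 297 - (46/3 - 4) = 297 - 1*34/3 = 297 - 34/3 = 857/3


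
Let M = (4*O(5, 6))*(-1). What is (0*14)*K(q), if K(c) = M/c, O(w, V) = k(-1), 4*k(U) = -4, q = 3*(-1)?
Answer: 0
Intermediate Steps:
q = -3
k(U) = -1 (k(U) = (1/4)*(-4) = -1)
O(w, V) = -1
M = 4 (M = (4*(-1))*(-1) = -4*(-1) = 4)
K(c) = 4/c
(0*14)*K(q) = (0*14)*(4/(-3)) = 0*(4*(-1/3)) = 0*(-4/3) = 0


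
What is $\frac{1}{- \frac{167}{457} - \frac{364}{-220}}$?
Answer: $\frac{25135}{32402} \approx 0.77572$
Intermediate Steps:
$\frac{1}{- \frac{167}{457} - \frac{364}{-220}} = \frac{1}{\left(-167\right) \frac{1}{457} - - \frac{91}{55}} = \frac{1}{- \frac{167}{457} + \frac{91}{55}} = \frac{1}{\frac{32402}{25135}} = \frac{25135}{32402}$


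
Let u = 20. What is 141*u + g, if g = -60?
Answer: 2760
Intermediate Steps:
141*u + g = 141*20 - 60 = 2820 - 60 = 2760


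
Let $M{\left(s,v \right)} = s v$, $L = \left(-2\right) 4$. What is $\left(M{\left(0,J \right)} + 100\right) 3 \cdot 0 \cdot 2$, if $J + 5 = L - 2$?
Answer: $0$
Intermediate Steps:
$L = -8$
$J = -15$ ($J = -5 - 10 = -15$)
$\left(M{\left(0,J \right)} + 100\right) 3 \cdot 0 \cdot 2 = \left(0 \left(-15\right) + 100\right) 3 \cdot 0 \cdot 2 = \left(0 + 100\right) 0 \cdot 2 = 100 \cdot 0 = 0$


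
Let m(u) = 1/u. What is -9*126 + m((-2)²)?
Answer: -4535/4 ≈ -1133.8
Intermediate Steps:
-9*126 + m((-2)²) = -9*126 + 1/((-2)²) = -1134 + 1/4 = -1134 + ¼ = -4535/4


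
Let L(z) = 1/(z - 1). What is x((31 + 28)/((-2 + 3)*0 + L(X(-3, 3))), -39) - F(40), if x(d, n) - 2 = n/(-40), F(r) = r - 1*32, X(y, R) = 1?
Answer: -201/40 ≈ -5.0250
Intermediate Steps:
L(z) = 1/(-1 + z)
F(r) = -32 + r (F(r) = r - 32 = -32 + r)
x(d, n) = 2 - n/40 (x(d, n) = 2 + n/(-40) = 2 + n*(-1/40) = 2 - n/40)
x((31 + 28)/((-2 + 3)*0 + L(X(-3, 3))), -39) - F(40) = (2 - 1/40*(-39)) - (-32 + 40) = (2 + 39/40) - 1*8 = 119/40 - 8 = -201/40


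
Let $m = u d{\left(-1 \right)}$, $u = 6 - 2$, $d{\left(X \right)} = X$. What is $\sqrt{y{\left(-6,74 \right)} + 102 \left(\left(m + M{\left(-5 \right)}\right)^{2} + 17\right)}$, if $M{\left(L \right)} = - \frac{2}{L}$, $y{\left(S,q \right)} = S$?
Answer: $\frac{6 \sqrt{2118}}{5} \approx 55.226$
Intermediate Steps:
$u = 4$ ($u = 6 - 2 = 4$)
$m = -4$ ($m = 4 \left(-1\right) = -4$)
$\sqrt{y{\left(-6,74 \right)} + 102 \left(\left(m + M{\left(-5 \right)}\right)^{2} + 17\right)} = \sqrt{-6 + 102 \left(\left(-4 - \frac{2}{-5}\right)^{2} + 17\right)} = \sqrt{-6 + 102 \left(\left(-4 - - \frac{2}{5}\right)^{2} + 17\right)} = \sqrt{-6 + 102 \left(\left(-4 + \frac{2}{5}\right)^{2} + 17\right)} = \sqrt{-6 + 102 \left(\left(- \frac{18}{5}\right)^{2} + 17\right)} = \sqrt{-6 + 102 \left(\frac{324}{25} + 17\right)} = \sqrt{-6 + 102 \cdot \frac{749}{25}} = \sqrt{-6 + \frac{76398}{25}} = \sqrt{\frac{76248}{25}} = \frac{6 \sqrt{2118}}{5}$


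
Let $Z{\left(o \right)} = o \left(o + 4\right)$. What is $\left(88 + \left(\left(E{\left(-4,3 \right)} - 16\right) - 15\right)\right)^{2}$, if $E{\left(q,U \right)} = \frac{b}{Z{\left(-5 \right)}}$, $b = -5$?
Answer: $3136$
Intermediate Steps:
$Z{\left(o \right)} = o \left(4 + o\right)$
$E{\left(q,U \right)} = -1$ ($E{\left(q,U \right)} = - \frac{5}{\left(-5\right) \left(4 - 5\right)} = - \frac{5}{\left(-5\right) \left(-1\right)} = - \frac{5}{5} = \left(-5\right) \frac{1}{5} = -1$)
$\left(88 + \left(\left(E{\left(-4,3 \right)} - 16\right) - 15\right)\right)^{2} = \left(88 - 32\right)^{2} = 56^{2} = 3136$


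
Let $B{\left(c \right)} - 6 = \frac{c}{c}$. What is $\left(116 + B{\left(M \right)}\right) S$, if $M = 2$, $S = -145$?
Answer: $-17835$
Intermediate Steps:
$B{\left(c \right)} = 7$ ($B{\left(c \right)} = 6 + \frac{c}{c} = 6 + 1 = 7$)
$\left(116 + B{\left(M \right)}\right) S = \left(116 + 7\right) \left(-145\right) = 123 \left(-145\right) = -17835$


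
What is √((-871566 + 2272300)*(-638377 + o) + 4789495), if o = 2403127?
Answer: √2471950115995 ≈ 1.5722e+6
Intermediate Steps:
√((-871566 + 2272300)*(-638377 + o) + 4789495) = √((-871566 + 2272300)*(-638377 + 2403127) + 4789495) = √(1400734*1764750 + 4789495) = √(2471945326500 + 4789495) = √2471950115995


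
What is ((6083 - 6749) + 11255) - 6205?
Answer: 4384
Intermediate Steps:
((6083 - 6749) + 11255) - 6205 = (-666 + 11255) - 6205 = 10589 - 6205 = 4384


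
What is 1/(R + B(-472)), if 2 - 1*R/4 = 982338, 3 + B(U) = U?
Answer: -1/3929819 ≈ -2.5446e-7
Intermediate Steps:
B(U) = -3 + U
R = -3929344 (R = 8 - 4*982338 = 8 - 3929352 = -3929344)
1/(R + B(-472)) = 1/(-3929344 + (-3 - 472)) = 1/(-3929344 - 475) = 1/(-3929819) = -1/3929819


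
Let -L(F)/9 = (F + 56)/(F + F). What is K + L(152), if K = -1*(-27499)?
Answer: 522364/19 ≈ 27493.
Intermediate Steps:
K = 27499
L(F) = -9*(56 + F)/(2*F) (L(F) = -9*(F + 56)/(F + F) = -9*(56 + F)/(2*F))
K + L(152) = 27499 + (-9/2 - 252/152) = 27499 + (-9/2 - 252*1/152) = 27499 + (-9/2 - 63/38) = 27499 - 117/19 = 522364/19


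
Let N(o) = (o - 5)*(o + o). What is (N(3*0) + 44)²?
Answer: 1936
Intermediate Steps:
N(o) = 2*o*(-5 + o) (N(o) = (-5 + o)*(2*o) = 2*o*(-5 + o))
(N(3*0) + 44)² = (2*(3*0)*(-5 + 3*0) + 44)² = (2*0*(-5 + 0) + 44)² = (2*0*(-5) + 44)² = (0 + 44)² = 44² = 1936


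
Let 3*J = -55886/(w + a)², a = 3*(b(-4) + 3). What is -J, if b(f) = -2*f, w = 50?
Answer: 55886/20667 ≈ 2.7041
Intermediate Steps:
a = 33 (a = 3*(-2*(-4) + 3) = 3*(8 + 3) = 3*11 = 33)
J = -55886/20667 (J = (-55886/(50 + 33)²)/3 = (-55886/(83²))/3 = (-55886/6889)/3 = (-55886*1/6889)/3 = (⅓)*(-55886/6889) = -55886/20667 ≈ -2.7041)
-J = -1*(-55886/20667) = 55886/20667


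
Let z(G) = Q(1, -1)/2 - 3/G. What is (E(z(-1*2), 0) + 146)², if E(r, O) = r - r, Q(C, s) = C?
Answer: 21316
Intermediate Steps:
z(G) = ½ - 3/G (z(G) = 1/2 - 3/G = 1*(½) - 3/G = ½ - 3/G)
E(r, O) = 0
(E(z(-1*2), 0) + 146)² = (0 + 146)² = 146² = 21316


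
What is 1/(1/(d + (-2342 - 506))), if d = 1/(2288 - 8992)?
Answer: -19092993/6704 ≈ -2848.0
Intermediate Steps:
d = -1/6704 (d = 1/(-6704) = -1/6704 ≈ -0.00014916)
1/(1/(d + (-2342 - 506))) = 1/(1/(-1/6704 + (-2342 - 506))) = 1/(1/(-1/6704 - 2848)) = 1/(1/(-19092993/6704)) = 1/(-6704/19092993) = -19092993/6704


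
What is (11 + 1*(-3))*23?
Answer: 184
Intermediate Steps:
(11 + 1*(-3))*23 = (11 - 3)*23 = 8*23 = 184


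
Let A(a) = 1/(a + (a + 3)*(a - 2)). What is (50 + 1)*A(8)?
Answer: 51/74 ≈ 0.68919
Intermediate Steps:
A(a) = 1/(a + (-2 + a)*(3 + a)) (A(a) = 1/(a + (3 + a)*(-2 + a)) = 1/(a + (-2 + a)*(3 + a)))
(50 + 1)*A(8) = (50 + 1)/(-6 + 8² + 2*8) = 51/(-6 + 64 + 16) = 51/74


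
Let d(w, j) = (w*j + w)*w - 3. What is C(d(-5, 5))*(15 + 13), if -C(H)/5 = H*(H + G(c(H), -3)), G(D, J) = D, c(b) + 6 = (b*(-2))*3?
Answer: 15249780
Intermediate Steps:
c(b) = -6 - 6*b (c(b) = -6 + (b*(-2))*3 = -6 - 2*b*3 = -6 - 6*b)
d(w, j) = -3 + w*(w + j*w) (d(w, j) = (j*w + w)*w - 3 = (w + j*w)*w - 3 = w*(w + j*w) - 3 = -3 + w*(w + j*w))
C(H) = -5*H*(-6 - 5*H) (C(H) = -5*H*(H + (-6 - 6*H)) = -5*H*(-6 - 5*H))
C(d(-5, 5))*(15 + 13) = (5*(-3 + (-5)² + 5*(-5)²)*(6 + 5*(-3 + (-5)² + 5*(-5)²)))*(15 + 13) = (5*(-3 + 25 + 5*25)*(6 + 5*(-3 + 25 + 5*25)))*28 = (5*(-3 + 25 + 125)*(6 + 5*(-3 + 25 + 125)))*28 = (5*147*(6 + 5*147))*28 = (5*147*(6 + 735))*28 = (5*147*741)*28 = 544635*28 = 15249780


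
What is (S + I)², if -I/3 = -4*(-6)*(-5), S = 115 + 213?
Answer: 473344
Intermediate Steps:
S = 328
I = 360 (I = -3*(-4*(-6))*(-5) = -72*(-5) = -3*(-120) = 360)
(S + I)² = (328 + 360)² = 688² = 473344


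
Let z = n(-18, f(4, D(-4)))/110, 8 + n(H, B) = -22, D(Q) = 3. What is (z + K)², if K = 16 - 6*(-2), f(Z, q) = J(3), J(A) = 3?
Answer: 93025/121 ≈ 768.80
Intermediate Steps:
f(Z, q) = 3
n(H, B) = -30 (n(H, B) = -8 - 22 = -30)
z = -3/11 (z = -30/110 = -30*1/110 = -3/11 ≈ -0.27273)
K = 28 (K = 16 + 12 = 28)
(z + K)² = (-3/11 + 28)² = (305/11)² = 93025/121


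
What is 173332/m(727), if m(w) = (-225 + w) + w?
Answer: 173332/1229 ≈ 141.03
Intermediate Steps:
m(w) = -225 + 2*w
173332/m(727) = 173332/(-225 + 2*727) = 173332/(-225 + 1454) = 173332/1229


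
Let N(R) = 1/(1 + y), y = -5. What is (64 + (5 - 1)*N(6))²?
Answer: 3969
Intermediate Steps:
N(R) = -¼ (N(R) = 1/(1 - 5) = 1/(-4) = -¼)
(64 + (5 - 1)*N(6))² = (64 + (5 - 1)*(-¼))² = (64 + 4*(-¼))² = (64 - 1)² = 63² = 3969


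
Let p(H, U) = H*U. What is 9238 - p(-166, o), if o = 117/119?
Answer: 1118744/119 ≈ 9401.2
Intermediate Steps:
o = 117/119 (o = 117*(1/119) = 117/119 ≈ 0.98319)
9238 - p(-166, o) = 9238 - (-166)*117/119 = 9238 - 1*(-19422/119) = 9238 + 19422/119 = 1118744/119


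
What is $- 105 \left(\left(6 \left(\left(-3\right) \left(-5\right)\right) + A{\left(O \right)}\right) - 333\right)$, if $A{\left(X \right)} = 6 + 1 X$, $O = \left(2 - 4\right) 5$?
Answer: $25935$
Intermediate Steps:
$O = -10$ ($O = \left(-2\right) 5 = -10$)
$A{\left(X \right)} = 6 + X$
$- 105 \left(\left(6 \left(\left(-3\right) \left(-5\right)\right) + A{\left(O \right)}\right) - 333\right) = - 105 \left(\left(6 \left(\left(-3\right) \left(-5\right)\right) + \left(6 - 10\right)\right) - 333\right) = - 105 \left(\left(6 \cdot 15 - 4\right) - 333\right) = - 105 \left(\left(90 - 4\right) - 333\right) = - 105 \left(86 - 333\right) = \left(-105\right) \left(-247\right) = 25935$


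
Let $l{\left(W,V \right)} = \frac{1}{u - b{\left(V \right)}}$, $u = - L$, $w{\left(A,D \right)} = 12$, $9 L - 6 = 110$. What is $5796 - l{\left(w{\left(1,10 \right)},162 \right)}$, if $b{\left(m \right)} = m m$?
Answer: $\frac{1369664361}{236312} \approx 5796.0$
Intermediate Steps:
$L = \frac{116}{9}$ ($L = \frac{2}{3} + \frac{1}{9} \cdot 110 = \frac{2}{3} + \frac{110}{9} = \frac{116}{9} \approx 12.889$)
$b{\left(m \right)} = m^{2}$
$u = - \frac{116}{9}$ ($u = \left(-1\right) \frac{116}{9} = - \frac{116}{9} \approx -12.889$)
$l{\left(W,V \right)} = \frac{1}{- \frac{116}{9} - V^{2}}$
$5796 - l{\left(w{\left(1,10 \right)},162 \right)} = 5796 - - \frac{9}{116 + 9 \cdot 162^{2}} = 5796 - - \frac{9}{116 + 9 \cdot 26244} = 5796 - - \frac{9}{116 + 236196} = 5796 - - \frac{9}{236312} = 5796 + \frac{9}{236312} = \frac{1369664361}{236312}$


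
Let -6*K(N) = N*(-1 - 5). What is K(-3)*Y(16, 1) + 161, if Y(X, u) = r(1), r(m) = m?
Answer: 158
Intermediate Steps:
Y(X, u) = 1
K(N) = N (K(N) = -N*(-1 - 5)/6 = -N*(-6)/6 = -(-1)*N = N)
K(-3)*Y(16, 1) + 161 = -3*1 + 161 = -3 + 161 = 158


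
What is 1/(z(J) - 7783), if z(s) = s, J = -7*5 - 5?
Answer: -1/7823 ≈ -0.00012783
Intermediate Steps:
J = -40 (J = -35 - 5 = -40)
1/(z(J) - 7783) = 1/(-40 - 7783) = 1/(-7823) = -1/7823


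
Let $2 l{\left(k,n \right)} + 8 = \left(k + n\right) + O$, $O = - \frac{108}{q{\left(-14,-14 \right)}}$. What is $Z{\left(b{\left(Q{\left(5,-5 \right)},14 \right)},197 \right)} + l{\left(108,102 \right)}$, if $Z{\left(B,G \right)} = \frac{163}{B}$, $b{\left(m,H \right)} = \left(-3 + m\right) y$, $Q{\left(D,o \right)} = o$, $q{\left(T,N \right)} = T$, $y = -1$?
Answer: $\frac{7013}{56} \approx 125.23$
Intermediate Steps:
$b{\left(m,H \right)} = 3 - m$ ($b{\left(m,H \right)} = \left(-3 + m\right) \left(-1\right) = 3 - m$)
$O = \frac{54}{7}$ ($O = - \frac{108}{-14} = \left(-108\right) \left(- \frac{1}{14}\right) = \frac{54}{7} \approx 7.7143$)
$l{\left(k,n \right)} = - \frac{1}{7} + \frac{k}{2} + \frac{n}{2}$ ($l{\left(k,n \right)} = -4 + \frac{\left(k + n\right) + \frac{54}{7}}{2} = -4 + \frac{\frac{54}{7} + k + n}{2} = -4 + \left(\frac{27}{7} + \frac{k}{2} + \frac{n}{2}\right) = - \frac{1}{7} + \frac{k}{2} + \frac{n}{2}$)
$Z{\left(b{\left(Q{\left(5,-5 \right)},14 \right)},197 \right)} + l{\left(108,102 \right)} = \frac{163}{3 - -5} + \left(- \frac{1}{7} + \frac{1}{2} \cdot 108 + \frac{1}{2} \cdot 102\right) = \frac{163}{3 + 5} + \left(- \frac{1}{7} + 54 + 51\right) = \frac{163}{8} + \frac{734}{7} = \frac{7013}{56}$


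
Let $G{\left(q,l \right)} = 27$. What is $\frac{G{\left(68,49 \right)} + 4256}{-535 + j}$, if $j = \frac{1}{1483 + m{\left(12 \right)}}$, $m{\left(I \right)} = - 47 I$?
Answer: $- \frac{3936077}{491664} \approx -8.0056$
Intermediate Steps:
$j = \frac{1}{919}$ ($j = \frac{1}{1483 - 564} = \frac{1}{919} \approx 0.0010881$)
$\frac{G{\left(68,49 \right)} + 4256}{-535 + j} = \frac{27 + 4256}{-535 + \frac{1}{919}} = \frac{4283}{- \frac{491664}{919}} = 4283 \left(- \frac{919}{491664}\right) = - \frac{3936077}{491664}$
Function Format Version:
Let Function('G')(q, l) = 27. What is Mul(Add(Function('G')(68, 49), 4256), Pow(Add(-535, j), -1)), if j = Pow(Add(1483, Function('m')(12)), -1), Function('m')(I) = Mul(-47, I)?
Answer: Rational(-3936077, 491664) ≈ -8.0056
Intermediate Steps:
j = Rational(1, 919) (j = Pow(Add(1483, Mul(-47, 12)), -1) = Pow(Add(1483, -564), -1) = Pow(919, -1) = Rational(1, 919) ≈ 0.0010881)
Mul(Add(Function('G')(68, 49), 4256), Pow(Add(-535, j), -1)) = Mul(Add(27, 4256), Pow(Add(-535, Rational(1, 919)), -1)) = Mul(4283, Pow(Rational(-491664, 919), -1)) = Mul(4283, Rational(-919, 491664)) = Rational(-3936077, 491664)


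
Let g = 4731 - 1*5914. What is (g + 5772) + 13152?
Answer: 17741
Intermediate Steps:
g = -1183 (g = 4731 - 5914 = -1183)
(g + 5772) + 13152 = (-1183 + 5772) + 13152 = 4589 + 13152 = 17741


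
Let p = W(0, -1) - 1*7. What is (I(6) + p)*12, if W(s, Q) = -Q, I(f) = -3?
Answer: -108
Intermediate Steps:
p = -6 (p = -1*(-1) - 1*7 = 1 - 7 = -6)
(I(6) + p)*12 = (-3 - 6)*12 = -9*12 = -108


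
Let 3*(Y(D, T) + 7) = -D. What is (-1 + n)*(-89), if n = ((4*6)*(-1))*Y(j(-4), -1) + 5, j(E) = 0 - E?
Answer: -18156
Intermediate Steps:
j(E) = -E
Y(D, T) = -7 - D/3 (Y(D, T) = -7 + (-D)/3 = -7 - D/3)
n = 205 (n = ((4*6)*(-1))*(-7 - (-1)*(-4)/3) + 5 = (24*(-1))*(-7 - ⅓*4) + 5 = -24*(-7 - 4/3) + 5 = -24*(-25/3) + 5 = 200 + 5 = 205)
(-1 + n)*(-89) = (-1 + 205)*(-89) = 204*(-89) = -18156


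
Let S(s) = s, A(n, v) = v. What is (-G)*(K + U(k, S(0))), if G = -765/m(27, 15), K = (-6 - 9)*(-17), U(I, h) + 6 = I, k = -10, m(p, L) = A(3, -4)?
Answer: -182835/4 ≈ -45709.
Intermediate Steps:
m(p, L) = -4
U(I, h) = -6 + I
K = 255 (K = -15*(-17) = 255)
G = 765/4 (G = -765/(-4) = -765*(-1/4) = 765/4 ≈ 191.25)
(-G)*(K + U(k, S(0))) = (-1*765/4)*(255 + (-6 - 10)) = -765*(255 - 16)/4 = -765/4*239 = -182835/4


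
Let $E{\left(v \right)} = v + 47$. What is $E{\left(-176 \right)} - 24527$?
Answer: $-24656$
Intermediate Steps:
$E{\left(v \right)} = 47 + v$
$E{\left(-176 \right)} - 24527 = \left(47 - 176\right) - 24527 = -129 - 24527 = -24656$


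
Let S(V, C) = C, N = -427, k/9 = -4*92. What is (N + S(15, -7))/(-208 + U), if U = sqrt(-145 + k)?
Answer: 90272/46721 + 434*I*sqrt(3457)/46721 ≈ 1.9321 + 0.54617*I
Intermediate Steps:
k = -3312 (k = 9*(-4*92) = 9*(-368) = -3312)
U = I*sqrt(3457) (U = sqrt(-145 - 3312) = sqrt(-3457) = I*sqrt(3457) ≈ 58.796*I)
(N + S(15, -7))/(-208 + U) = (-427 - 7)/(-208 + I*sqrt(3457)) = -434/(-208 + I*sqrt(3457))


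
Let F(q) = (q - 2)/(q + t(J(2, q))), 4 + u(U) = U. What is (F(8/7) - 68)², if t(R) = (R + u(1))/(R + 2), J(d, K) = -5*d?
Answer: 112105744/24025 ≈ 4666.2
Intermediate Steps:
u(U) = -4 + U
t(R) = (-3 + R)/(2 + R) (t(R) = (R + (-4 + 1))/(R + 2) = (R - 3)/(2 + R) = (-3 + R)/(2 + R))
F(q) = (-2 + q)/(13/8 + q) (F(q) = (q - 2)/(q + (-3 - 5*2)/(2 - 5*2)) = (-2 + q)/(q + (-3 - 10)/(2 - 10)) = (-2 + q)/(q - 13/(-8)) = (-2 + q)/(q - ⅛*(-13)) = (-2 + q)/(q + 13/8) = (-2 + q)/(13/8 + q))
(F(8/7) - 68)² = (8*(-2 + 8/7)/(13 + 8*(8/7)) - 68)² = (8*(-6/7)/(13 + 64/7) - 68)² = (8*(-6/7)/(155/7) - 68)² = (8*(7/155)*(-6/7) - 68)² = (-48/155 - 68)² = (-10588/155)² = 112105744/24025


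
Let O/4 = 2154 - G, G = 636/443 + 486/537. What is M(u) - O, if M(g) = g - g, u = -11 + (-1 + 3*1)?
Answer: -682480512/79297 ≈ -8606.6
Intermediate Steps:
G = 185610/79297 (G = 636*(1/443) + 486*(1/537) = 636/443 + 162/179 = 185610/79297 ≈ 2.3407)
u = -9 (u = -11 + (-1 + 3) = -11 + 2 = -9)
M(g) = 0
O = 682480512/79297 (O = 4*(2154 - 1*185610/79297) = 4*(2154 - 185610/79297) = 4*(170620128/79297) = 682480512/79297 ≈ 8606.6)
M(u) - O = 0 - 1*682480512/79297 = 0 - 682480512/79297 = -682480512/79297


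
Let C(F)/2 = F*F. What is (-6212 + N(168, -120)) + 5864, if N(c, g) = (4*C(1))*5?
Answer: -308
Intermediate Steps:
C(F) = 2*F² (C(F) = 2*(F*F) = 2*F²)
N(c, g) = 40 (N(c, g) = (4*(2*1²))*5 = (4*(2*1))*5 = (4*2)*5 = 8*5 = 40)
(-6212 + N(168, -120)) + 5864 = (-6212 + 40) + 5864 = -6172 + 5864 = -308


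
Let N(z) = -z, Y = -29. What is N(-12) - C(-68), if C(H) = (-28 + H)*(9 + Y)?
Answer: -1908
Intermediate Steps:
C(H) = 560 - 20*H (C(H) = (-28 + H)*(9 - 29) = (-28 + H)*(-20) = 560 - 20*H)
N(-12) - C(-68) = -1*(-12) - (560 - 20*(-68)) = 12 - (560 + 1360) = 12 - 1*1920 = 12 - 1920 = -1908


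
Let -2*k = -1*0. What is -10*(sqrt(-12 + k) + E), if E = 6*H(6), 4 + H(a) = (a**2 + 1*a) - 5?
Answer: -1980 - 20*I*sqrt(3) ≈ -1980.0 - 34.641*I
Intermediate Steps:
k = 0 (k = -(-1)*0/2 = -1/2*0 = 0)
H(a) = -9 + a + a**2 (H(a) = -4 + ((a**2 + 1*a) - 5) = -4 + ((a**2 + a) - 5) = -4 + ((a + a**2) - 5) = -4 + (-5 + a + a**2) = -9 + a + a**2)
E = 198 (E = 6*(-9 + 6 + 6**2) = 6*(-9 + 6 + 36) = 6*33 = 198)
-10*(sqrt(-12 + k) + E) = -10*(sqrt(-12 + 0) + 198) = -10*(sqrt(-12) + 198) = -10*(2*I*sqrt(3) + 198) = -10*(198 + 2*I*sqrt(3)) = -1980 - 20*I*sqrt(3)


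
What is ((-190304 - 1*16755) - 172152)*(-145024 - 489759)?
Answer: 240716696213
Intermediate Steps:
((-190304 - 1*16755) - 172152)*(-145024 - 489759) = ((-190304 - 16755) - 172152)*(-634783) = (-207059 - 172152)*(-634783) = -379211*(-634783) = 240716696213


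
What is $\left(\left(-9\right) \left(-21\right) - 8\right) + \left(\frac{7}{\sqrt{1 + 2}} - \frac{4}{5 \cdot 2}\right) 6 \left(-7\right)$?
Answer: $\frac{989}{5} - 98 \sqrt{3} \approx 28.059$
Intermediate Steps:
$\left(\left(-9\right) \left(-21\right) - 8\right) + \left(\frac{7}{\sqrt{1 + 2}} - \frac{4}{5 \cdot 2}\right) 6 \left(-7\right) = \left(189 - 8\right) + \left(\frac{7}{\sqrt{3}} - \frac{4}{10}\right) 6 \left(-7\right) = 181 + \left(7 \frac{\sqrt{3}}{3} - \frac{2}{5}\right) 6 \left(-7\right) = 181 + \left(\frac{7 \sqrt{3}}{3} - \frac{2}{5}\right) 6 \left(-7\right) = 181 + \left(- \frac{2}{5} + \frac{7 \sqrt{3}}{3}\right) 6 \left(-7\right) = 181 + \left(- \frac{12}{5} + 14 \sqrt{3}\right) \left(-7\right) = 181 + \left(\frac{84}{5} - 98 \sqrt{3}\right) = \frac{989}{5} - 98 \sqrt{3}$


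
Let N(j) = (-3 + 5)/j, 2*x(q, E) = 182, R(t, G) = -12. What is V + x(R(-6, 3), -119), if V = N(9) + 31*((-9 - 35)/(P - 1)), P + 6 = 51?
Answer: 542/9 ≈ 60.222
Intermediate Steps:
P = 45 (P = -6 + 51 = 45)
x(q, E) = 91 (x(q, E) = (½)*182 = 91)
N(j) = 2/j
V = -277/9 (V = 2/9 + 31*((-9 - 35)/(45 - 1)) = 2*(⅑) + 31*(-44/44) = 2/9 + 31*(-44*1/44) = 2/9 + 31*(-1) = 2/9 - 31 = -277/9 ≈ -30.778)
V + x(R(-6, 3), -119) = -277/9 + 91 = 542/9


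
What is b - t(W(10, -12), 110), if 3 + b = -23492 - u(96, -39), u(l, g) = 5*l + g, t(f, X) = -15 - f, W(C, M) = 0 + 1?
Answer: -23920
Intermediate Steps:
W(C, M) = 1
u(l, g) = g + 5*l
b = -23936 (b = -3 + (-23492 - (-39 + 5*96)) = -3 + (-23492 - (-39 + 480)) = -3 + (-23492 - 1*441) = -3 + (-23492 - 441) = -3 - 23933 = -23936)
b - t(W(10, -12), 110) = -23936 - (-15 - 1*1) = -23936 - (-15 - 1) = -23936 - 1*(-16) = -23936 + 16 = -23920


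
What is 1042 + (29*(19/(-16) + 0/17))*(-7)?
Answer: 20529/16 ≈ 1283.1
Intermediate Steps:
1042 + (29*(19/(-16) + 0/17))*(-7) = 1042 + (29*(19*(-1/16) + 0*(1/17)))*(-7) = 1042 + (29*(-19/16 + 0))*(-7) = 1042 + (29*(-19/16))*(-7) = 1042 - 551/16*(-7) = 1042 + 3857/16 = 20529/16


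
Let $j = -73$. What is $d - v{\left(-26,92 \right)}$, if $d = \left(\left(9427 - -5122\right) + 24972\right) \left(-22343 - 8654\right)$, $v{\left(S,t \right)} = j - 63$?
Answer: $-1225032301$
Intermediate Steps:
$v{\left(S,t \right)} = -136$ ($v{\left(S,t \right)} = -73 - 63 = -136$)
$d = -1225032437$ ($d = \left(\left(9427 + 5122\right) + 24972\right) \left(-30997\right) = \left(14549 + 24972\right) \left(-30997\right) = 39521 \left(-30997\right) = -1225032437$)
$d - v{\left(-26,92 \right)} = -1225032437 - -136 = -1225032437 + 136 = -1225032301$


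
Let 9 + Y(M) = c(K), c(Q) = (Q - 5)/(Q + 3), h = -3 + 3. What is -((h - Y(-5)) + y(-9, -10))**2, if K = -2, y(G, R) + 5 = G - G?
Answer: -121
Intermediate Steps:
y(G, R) = -5 (y(G, R) = -5 + (G - G) = -5 + 0 = -5)
h = 0
c(Q) = (-5 + Q)/(3 + Q)
Y(M) = -16 (Y(M) = -9 + (-5 - 2)/(3 - 2) = -9 - 7/1 = -9 + 1*(-7) = -9 - 7 = -16)
-((h - Y(-5)) + y(-9, -10))**2 = -((0 - 1*(-16)) - 5)**2 = -((0 + 16) - 5)**2 = -(16 - 5)**2 = -1*11**2 = -1*121 = -121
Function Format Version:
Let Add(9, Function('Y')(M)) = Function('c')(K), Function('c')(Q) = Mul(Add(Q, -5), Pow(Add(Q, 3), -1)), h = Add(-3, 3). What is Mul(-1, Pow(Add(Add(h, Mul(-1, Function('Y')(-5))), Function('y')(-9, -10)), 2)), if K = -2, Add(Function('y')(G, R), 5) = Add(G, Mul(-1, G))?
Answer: -121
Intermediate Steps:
Function('y')(G, R) = -5 (Function('y')(G, R) = Add(-5, Add(G, Mul(-1, G))) = Add(-5, 0) = -5)
h = 0
Function('c')(Q) = Mul(Pow(Add(3, Q), -1), Add(-5, Q)) (Function('c')(Q) = Mul(Add(-5, Q), Pow(Add(3, Q), -1)) = Mul(Pow(Add(3, Q), -1), Add(-5, Q)))
Function('Y')(M) = -16 (Function('Y')(M) = Add(-9, Mul(Pow(Add(3, -2), -1), Add(-5, -2))) = Add(-9, Mul(Pow(1, -1), -7)) = Add(-9, Mul(1, -7)) = Add(-9, -7) = -16)
Mul(-1, Pow(Add(Add(h, Mul(-1, Function('Y')(-5))), Function('y')(-9, -10)), 2)) = Mul(-1, Pow(Add(Add(0, Mul(-1, -16)), -5), 2)) = Mul(-1, Pow(Add(Add(0, 16), -5), 2)) = Mul(-1, Pow(Add(16, -5), 2)) = Mul(-1, Pow(11, 2)) = Mul(-1, 121) = -121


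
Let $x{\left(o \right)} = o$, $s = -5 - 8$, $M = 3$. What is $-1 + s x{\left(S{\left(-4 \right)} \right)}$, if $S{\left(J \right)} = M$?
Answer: $-40$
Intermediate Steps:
$S{\left(J \right)} = 3$
$s = -13$ ($s = -5 - 8 = -13$)
$-1 + s x{\left(S{\left(-4 \right)} \right)} = -1 - 39 = -40$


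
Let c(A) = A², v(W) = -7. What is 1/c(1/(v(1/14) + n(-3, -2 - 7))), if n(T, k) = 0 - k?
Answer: 4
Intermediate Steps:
n(T, k) = -k
1/c(1/(v(1/14) + n(-3, -2 - 7))) = 1/((1/(-7 - (-2 - 7)))²) = 1/((1/(-7 - 1*(-9)))²) = 1/((1/(-7 + 9))²) = 1/((1/2)²) = 1/((½)²) = 1/(¼) = 4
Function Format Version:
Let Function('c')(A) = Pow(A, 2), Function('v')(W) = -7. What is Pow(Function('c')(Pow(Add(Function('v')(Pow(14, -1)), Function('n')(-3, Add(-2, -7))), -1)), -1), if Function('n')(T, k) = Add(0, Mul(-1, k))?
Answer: 4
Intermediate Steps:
Function('n')(T, k) = Mul(-1, k)
Pow(Function('c')(Pow(Add(Function('v')(Pow(14, -1)), Function('n')(-3, Add(-2, -7))), -1)), -1) = Pow(Pow(Pow(Add(-7, Mul(-1, Add(-2, -7))), -1), 2), -1) = Pow(Pow(Pow(Add(-7, Mul(-1, -9)), -1), 2), -1) = Pow(Pow(Pow(Add(-7, 9), -1), 2), -1) = Pow(Pow(Pow(2, -1), 2), -1) = Pow(Pow(Rational(1, 2), 2), -1) = Pow(Rational(1, 4), -1) = 4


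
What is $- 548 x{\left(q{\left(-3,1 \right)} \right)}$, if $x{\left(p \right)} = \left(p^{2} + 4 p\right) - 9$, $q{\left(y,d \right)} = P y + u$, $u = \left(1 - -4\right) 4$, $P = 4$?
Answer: $-47676$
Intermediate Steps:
$u = 20$ ($u = \left(1 + 4\right) 4 = 5 \cdot 4 = 20$)
$q{\left(y,d \right)} = 20 + 4 y$ ($q{\left(y,d \right)} = 4 y + 20 = 20 + 4 y$)
$x{\left(p \right)} = -9 + p^{2} + 4 p$
$- 548 x{\left(q{\left(-3,1 \right)} \right)} = - 548 \left(-9 + \left(20 + 4 \left(-3\right)\right)^{2} + 4 \left(20 + 4 \left(-3\right)\right)\right) = - 548 \left(-9 + \left(20 - 12\right)^{2} + 4 \left(20 - 12\right)\right) = - 548 \left(-9 + 8^{2} + 4 \cdot 8\right) = - 548 \left(-9 + 64 + 32\right) = \left(-548\right) 87 = -47676$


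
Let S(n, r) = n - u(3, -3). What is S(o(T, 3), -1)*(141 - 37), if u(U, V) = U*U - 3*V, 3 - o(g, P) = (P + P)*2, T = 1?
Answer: -2808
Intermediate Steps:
o(g, P) = 3 - 4*P (o(g, P) = 3 - (P + P)*2 = 3 - 2*P*2 = 3 - 4*P)
u(U, V) = U² - 3*V
S(n, r) = -18 + n (S(n, r) = n - (3² - 3*(-3)) = n - (9 + 9) = n - 1*18 = n - 18 = -18 + n)
S(o(T, 3), -1)*(141 - 37) = (-18 + (3 - 4*3))*(141 - 37) = (-18 + (3 - 12))*104 = (-18 - 9)*104 = -27*104 = -2808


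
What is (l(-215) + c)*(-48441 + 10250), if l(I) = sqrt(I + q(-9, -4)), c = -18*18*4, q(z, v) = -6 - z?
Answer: 49495536 - 76382*I*sqrt(53) ≈ 4.9496e+7 - 5.5607e+5*I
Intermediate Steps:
c = -1296 (c = -324*4 = -1296)
l(I) = sqrt(3 + I) (l(I) = sqrt(I + (-6 - 1*(-9))) = sqrt(I + (-6 + 9)) = sqrt(I + 3) = sqrt(3 + I))
(l(-215) + c)*(-48441 + 10250) = (sqrt(3 - 215) - 1296)*(-48441 + 10250) = (sqrt(-212) - 1296)*(-38191) = (2*I*sqrt(53) - 1296)*(-38191) = (-1296 + 2*I*sqrt(53))*(-38191) = 49495536 - 76382*I*sqrt(53)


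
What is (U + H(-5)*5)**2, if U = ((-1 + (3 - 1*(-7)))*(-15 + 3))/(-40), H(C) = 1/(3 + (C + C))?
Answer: 19321/4900 ≈ 3.9431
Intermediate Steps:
H(C) = 1/(3 + 2*C)
U = 27/10 (U = ((-1 + (3 + 7))*(-12))*(-1/40) = ((-1 + 10)*(-12))*(-1/40) = (9*(-12))*(-1/40) = -108*(-1/40) = 27/10 ≈ 2.7000)
(U + H(-5)*5)**2 = (27/10 + 5/(3 + 2*(-5)))**2 = (27/10 + 5/(3 - 10))**2 = (27/10 + 5/(-7))**2 = (27/10 - 1/7*5)**2 = (27/10 - 5/7)**2 = (139/70)**2 = 19321/4900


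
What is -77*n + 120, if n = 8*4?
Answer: -2344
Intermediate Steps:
n = 32
-77*n + 120 = -77*32 + 120 = -2464 + 120 = -2344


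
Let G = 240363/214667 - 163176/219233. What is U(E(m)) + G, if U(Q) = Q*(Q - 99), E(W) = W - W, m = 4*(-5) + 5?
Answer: 17666999187/47062090411 ≈ 0.37540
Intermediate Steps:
m = -15 (m = -20 + 5 = -15)
E(W) = 0
U(Q) = Q*(-99 + Q)
G = 17666999187/47062090411 (G = 240363*(1/214667) - 163176*1/219233 = 240363/214667 - 163176/219233 = 17666999187/47062090411 ≈ 0.37540)
U(E(m)) + G = 0*(-99 + 0) + 17666999187/47062090411 = 0*(-99) + 17666999187/47062090411 = 0 + 17666999187/47062090411 = 17666999187/47062090411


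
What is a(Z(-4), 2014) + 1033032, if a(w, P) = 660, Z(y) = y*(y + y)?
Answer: 1033692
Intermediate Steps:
Z(y) = 2*y² (Z(y) = y*(2*y) = 2*y²)
a(Z(-4), 2014) + 1033032 = 660 + 1033032 = 1033692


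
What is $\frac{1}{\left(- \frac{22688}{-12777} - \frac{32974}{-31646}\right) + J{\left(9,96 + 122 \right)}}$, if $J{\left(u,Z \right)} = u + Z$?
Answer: $\frac{202170471}{46462343540} \approx 0.0043513$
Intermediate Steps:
$J{\left(u,Z \right)} = Z + u$
$\frac{1}{\left(- \frac{22688}{-12777} - \frac{32974}{-31646}\right) + J{\left(9,96 + 122 \right)}} = \frac{1}{\left(- \frac{22688}{-12777} - \frac{32974}{-31646}\right) + \left(\left(96 + 122\right) + 9\right)} = \frac{1}{\left(\left(-22688\right) \left(- \frac{1}{12777}\right) - - \frac{16487}{15823}\right) + \left(218 + 9\right)} = \frac{1}{\left(\frac{22688}{12777} + \frac{16487}{15823}\right) + 227} = \frac{1}{\frac{569646623}{202170471} + 227} = \frac{1}{\frac{46462343540}{202170471}} = \frac{202170471}{46462343540}$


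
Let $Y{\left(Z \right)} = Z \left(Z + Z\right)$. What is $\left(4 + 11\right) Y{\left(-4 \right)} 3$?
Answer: $1440$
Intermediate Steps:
$Y{\left(Z \right)} = 2 Z^{2}$ ($Y{\left(Z \right)} = Z 2 Z = 2 Z^{2}$)
$\left(4 + 11\right) Y{\left(-4 \right)} 3 = \left(4 + 11\right) 2 \left(-4\right)^{2} \cdot 3 = 15 \cdot 2 \cdot 16 \cdot 3 = 15 \cdot 32 \cdot 3 = 15 \cdot 96 = 1440$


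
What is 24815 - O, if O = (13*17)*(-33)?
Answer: 32108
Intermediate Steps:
O = -7293 (O = 221*(-33) = -7293)
24815 - O = 24815 - 1*(-7293) = 24815 + 7293 = 32108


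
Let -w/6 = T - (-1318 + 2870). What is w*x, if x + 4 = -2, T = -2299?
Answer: -138636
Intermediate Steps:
x = -6 (x = -4 - 2 = -6)
w = 23106 (w = -6*(-2299 - (-1318 + 2870)) = -6*(-2299 - 1*1552) = -6*(-2299 - 1552) = -6*(-3851) = 23106)
w*x = 23106*(-6) = -138636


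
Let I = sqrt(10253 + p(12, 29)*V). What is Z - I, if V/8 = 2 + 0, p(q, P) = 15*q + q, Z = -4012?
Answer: -4012 - 5*sqrt(533) ≈ -4127.4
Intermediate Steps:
p(q, P) = 16*q
V = 16 (V = 8*(2 + 0) = 8*2 = 16)
I = 5*sqrt(533) (I = sqrt(10253 + (16*12)*16) = sqrt(10253 + 192*16) = sqrt(10253 + 3072) = sqrt(13325) = 5*sqrt(533) ≈ 115.43)
Z - I = -4012 - 5*sqrt(533)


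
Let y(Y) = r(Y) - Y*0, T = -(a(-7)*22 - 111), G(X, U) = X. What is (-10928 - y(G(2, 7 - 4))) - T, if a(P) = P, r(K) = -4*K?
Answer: -11185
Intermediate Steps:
T = 265 (T = -(-7*22 - 111) = -(-154 - 111) = -1*(-265) = 265)
y(Y) = -4*Y (y(Y) = -4*Y - Y*0 = -4*Y - 1*0 = -4*Y + 0 = -4*Y)
(-10928 - y(G(2, 7 - 4))) - T = (-10928 - (-4)*2) - 1*265 = (-10928 - 1*(-8)) - 265 = (-10928 + 8) - 265 = -10920 - 265 = -11185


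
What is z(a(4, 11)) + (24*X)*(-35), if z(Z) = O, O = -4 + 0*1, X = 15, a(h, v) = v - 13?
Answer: -12604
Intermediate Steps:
a(h, v) = -13 + v
O = -4 (O = -4 + 0 = -4)
z(Z) = -4
z(a(4, 11)) + (24*X)*(-35) = -4 + (24*15)*(-35) = -4 + 360*(-35) = -4 - 12600 = -12604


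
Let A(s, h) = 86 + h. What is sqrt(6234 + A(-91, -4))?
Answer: 2*sqrt(1579) ≈ 79.473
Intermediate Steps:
sqrt(6234 + A(-91, -4)) = sqrt(6234 + (86 - 4)) = sqrt(6234 + 82) = sqrt(6316) = 2*sqrt(1579)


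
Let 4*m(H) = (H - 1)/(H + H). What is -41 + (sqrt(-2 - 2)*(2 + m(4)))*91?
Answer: -41 + 6097*I/16 ≈ -41.0 + 381.06*I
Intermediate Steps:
m(H) = (-1 + H)/(8*H) (m(H) = ((H - 1)/(H + H))/4 = ((-1 + H)/((2*H)))/4 = ((-1 + H)*(1/(2*H)))/4 = ((-1 + H)/(2*H))/4 = (-1 + H)/(8*H))
-41 + (sqrt(-2 - 2)*(2 + m(4)))*91 = -41 + (sqrt(-2 - 2)*(2 + (1/8)*(-1 + 4)/4))*91 = -41 + (sqrt(-4)*(2 + (1/8)*(1/4)*3))*91 = -41 + ((2*I)*(2 + 3/32))*91 = -41 + ((2*I)*(67/32))*91 = -41 + (67*I/16)*91 = -41 + 6097*I/16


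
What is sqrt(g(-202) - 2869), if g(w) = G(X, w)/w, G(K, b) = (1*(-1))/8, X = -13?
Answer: I*sqrt(468266603)/404 ≈ 53.563*I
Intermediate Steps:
G(K, b) = -1/8 (G(K, b) = -1*1/8 = -1/8)
g(w) = -1/(8*w)
sqrt(g(-202) - 2869) = sqrt(-1/8/(-202) - 2869) = sqrt(-1/8*(-1/202) - 2869) = sqrt(1/1616 - 2869) = sqrt(-4636303/1616) = I*sqrt(468266603)/404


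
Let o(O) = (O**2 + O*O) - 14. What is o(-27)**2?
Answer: 2085136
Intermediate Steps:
o(O) = -14 + 2*O**2 (o(O) = (O**2 + O**2) - 14 = 2*O**2 - 14 = -14 + 2*O**2)
o(-27)**2 = (-14 + 2*(-27)**2)**2 = (-14 + 2*729)**2 = (-14 + 1458)**2 = 1444**2 = 2085136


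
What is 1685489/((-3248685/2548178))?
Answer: -4294925989042/3248685 ≈ -1.3221e+6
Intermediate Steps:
1685489/((-3248685/2548178)) = 1685489/((-3248685*1/2548178)) = 1685489/(-3248685/2548178) = 1685489*(-2548178/3248685) = -4294925989042/3248685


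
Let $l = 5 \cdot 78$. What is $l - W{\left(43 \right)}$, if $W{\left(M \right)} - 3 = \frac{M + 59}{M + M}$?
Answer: $\frac{16590}{43} \approx 385.81$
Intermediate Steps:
$W{\left(M \right)} = 3 + \frac{59 + M}{2 M}$ ($W{\left(M \right)} = 3 + \frac{M + 59}{M + M} = 3 + \frac{59 + M}{2 M}$)
$l = 390$
$l - W{\left(43 \right)} = 390 - \frac{59 + 7 \cdot 43}{2 \cdot 43} = 390 - \frac{1}{2} \cdot \frac{1}{43} \left(59 + 301\right) = 390 - \frac{1}{2} \cdot \frac{1}{43} \cdot 360 = 390 - \frac{180}{43} = \frac{16590}{43}$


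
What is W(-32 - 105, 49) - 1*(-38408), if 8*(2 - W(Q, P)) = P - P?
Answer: 38410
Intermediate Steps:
W(Q, P) = 2 (W(Q, P) = 2 - (P - P)/8 = 2 - ⅛*0 = 2 + 0 = 2)
W(-32 - 105, 49) - 1*(-38408) = 2 - 1*(-38408) = 2 + 38408 = 38410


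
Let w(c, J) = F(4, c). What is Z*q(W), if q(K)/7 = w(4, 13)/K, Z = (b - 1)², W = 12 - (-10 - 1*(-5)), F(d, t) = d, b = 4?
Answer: 252/17 ≈ 14.824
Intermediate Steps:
w(c, J) = 4
W = 17 (W = 12 - (-10 + 5) = 12 - 1*(-5) = 12 + 5 = 17)
Z = 9 (Z = (4 - 1)² = 3² = 9)
q(K) = 28/K (q(K) = 7*(4/K) = 28/K)
Z*q(W) = 9*(28/17) = 252/17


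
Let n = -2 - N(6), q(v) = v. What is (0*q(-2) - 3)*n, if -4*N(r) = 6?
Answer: 3/2 ≈ 1.5000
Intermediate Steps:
N(r) = -3/2 (N(r) = -¼*6 = -3/2)
n = -½ (n = -2 - 1*(-3/2) = -2 + 3/2 = -½ ≈ -0.50000)
(0*q(-2) - 3)*n = (0*(-2) - 3)*(-½) = (0 - 3)*(-½) = -3*(-½) = 3/2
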